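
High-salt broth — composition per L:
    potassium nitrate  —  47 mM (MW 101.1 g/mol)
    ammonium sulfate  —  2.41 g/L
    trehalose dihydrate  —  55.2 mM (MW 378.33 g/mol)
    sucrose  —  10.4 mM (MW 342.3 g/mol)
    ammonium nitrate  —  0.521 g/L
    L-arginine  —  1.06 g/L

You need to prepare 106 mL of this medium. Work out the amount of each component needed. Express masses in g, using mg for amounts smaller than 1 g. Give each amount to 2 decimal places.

Scale factor relative to 1 L: 0.106.
potassium nitrate: 47 mmol/L × 101.1 mg/mmol × 0.106 L = 503.68 mg
ammonium sulfate: 2.41 g/L × 0.106 L = 0.25546 g = 255.46 mg
trehalose dihydrate: 55.2 mmol/L × 378.33 g/mol × 0.106 L ÷ 1000 = 2.21 g
sucrose: 10.4 mmol/L × 342.3 mg/mmol × 0.106 L = 377.35 mg
ammonium nitrate: 0.521 g/L × 0.106 L = 0.055226 g = 55.23 mg
L-arginine: 1.06 g/L × 0.106 L = 0.11236 g = 112.36 mg

potassium nitrate 503.68 mg; ammonium sulfate 255.46 mg; trehalose dihydrate 2.21 g; sucrose 377.35 mg; ammonium nitrate 55.23 mg; L-arginine 112.36 mg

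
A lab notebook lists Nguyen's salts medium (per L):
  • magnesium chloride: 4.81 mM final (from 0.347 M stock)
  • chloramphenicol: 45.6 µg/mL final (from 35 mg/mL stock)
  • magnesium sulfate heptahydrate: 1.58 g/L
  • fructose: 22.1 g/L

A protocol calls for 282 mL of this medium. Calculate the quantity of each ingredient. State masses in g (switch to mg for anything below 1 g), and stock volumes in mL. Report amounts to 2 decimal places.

magnesium chloride 3.91 mL; chloramphenicol 0.37 mL; magnesium sulfate heptahydrate 445.56 mg; fructose 6.23 g

Scale factor relative to 1 L: 0.282.
magnesium chloride: C1V1 = C2V2 → 4.81 mM × 282 mL ÷ 347 mM = 3.91 mL
chloramphenicol: dilute stock: 45.6 µg/mL × 282 mL ÷ 35000 µg/mL = 0.37 mL
magnesium sulfate heptahydrate: 1.58 g/L × 0.282 L = 0.44556 g = 445.56 mg
fructose: 22.1 g/L × 0.282 L = 6.23 g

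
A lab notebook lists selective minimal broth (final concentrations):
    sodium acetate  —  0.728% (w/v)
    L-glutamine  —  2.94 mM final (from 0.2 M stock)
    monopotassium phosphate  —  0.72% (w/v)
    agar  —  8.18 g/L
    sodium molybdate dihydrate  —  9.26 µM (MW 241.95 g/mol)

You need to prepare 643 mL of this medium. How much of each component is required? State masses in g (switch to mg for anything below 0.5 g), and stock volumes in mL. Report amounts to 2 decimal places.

Target volume = 643 mL = 0.643 L.
sodium acetate: 0.728% w/v = 7.28 g/L → 7.28 × 0.643 L = 4.68 g
L-glutamine: C1V1 = C2V2 → 2.94 mM × 643 mL ÷ 200 mM = 9.45 mL
monopotassium phosphate: 0.72 g per 100 mL × 643 mL ÷ 100 = 4.63 g
agar: 8.18 g/L × 0.643 L = 5.26 g
sodium molybdate dihydrate: 9.26 µmol/L × 241.95 g/mol × 0.643 L ÷ 1000 = 1.44 mg

sodium acetate 4.68 g; L-glutamine 9.45 mL; monopotassium phosphate 4.63 g; agar 5.26 g; sodium molybdate dihydrate 1.44 mg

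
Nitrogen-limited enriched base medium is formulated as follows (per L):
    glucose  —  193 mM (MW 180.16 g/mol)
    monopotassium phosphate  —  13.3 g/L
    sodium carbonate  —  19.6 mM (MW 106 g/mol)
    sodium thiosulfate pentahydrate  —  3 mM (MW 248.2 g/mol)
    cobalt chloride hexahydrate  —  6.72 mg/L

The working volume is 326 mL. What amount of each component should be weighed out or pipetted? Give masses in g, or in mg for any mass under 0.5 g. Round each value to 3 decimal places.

glucose 11.335 g; monopotassium phosphate 4.336 g; sodium carbonate 0.677 g; sodium thiosulfate pentahydrate 242.740 mg; cobalt chloride hexahydrate 2.191 mg

Target volume = 326 mL = 0.326 L.
glucose: 193 mmol/L × 180.16 g/mol × 0.326 L ÷ 1000 = 11.335 g
monopotassium phosphate: 13.3 g/L × 0.326 L = 4.336 g
sodium carbonate: 19.6 mmol/L × 106 g/mol × 0.326 L ÷ 1000 = 0.677 g
sodium thiosulfate pentahydrate: 3 mmol/L × 248.2 mg/mmol × 0.326 L = 242.740 mg
cobalt chloride hexahydrate: 6.72 mg/L × 0.326 L = 2.191 mg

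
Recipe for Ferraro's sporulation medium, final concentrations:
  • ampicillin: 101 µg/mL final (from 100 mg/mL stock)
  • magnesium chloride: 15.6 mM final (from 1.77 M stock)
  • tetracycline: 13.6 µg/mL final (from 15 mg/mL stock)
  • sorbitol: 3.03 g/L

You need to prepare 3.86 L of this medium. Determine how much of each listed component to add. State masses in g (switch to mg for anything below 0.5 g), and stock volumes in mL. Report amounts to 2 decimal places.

ampicillin 3.90 mL; magnesium chloride 34.02 mL; tetracycline 3.50 mL; sorbitol 11.70 g

Scale factor relative to 1 L: 3.86.
ampicillin: C1V1 = C2V2 → 101 µg/mL × 3860 mL ÷ 100000 µg/mL = 3.90 mL
magnesium chloride: dilute stock: 15.6 mM × 3860 mL ÷ 1770 mM = 34.02 mL
tetracycline: V = C2·V2/C1 = 13.6 µg/mL × 3860 mL ÷ 15000 µg/mL = 3.50 mL
sorbitol: 3.03 g/L × 3.86 L = 11.70 g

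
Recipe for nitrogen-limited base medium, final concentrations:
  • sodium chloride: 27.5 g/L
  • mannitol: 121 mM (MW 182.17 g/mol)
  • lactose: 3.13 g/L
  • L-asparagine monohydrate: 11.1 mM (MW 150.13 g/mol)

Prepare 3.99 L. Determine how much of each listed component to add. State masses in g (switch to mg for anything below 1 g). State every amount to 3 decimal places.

Working volume: 3.99 L.
sodium chloride: 27.5 g/L × 3.99 L = 109.725 g
mannitol: 121 mmol/L × 182.17 g/mol × 3.99 L ÷ 1000 = 87.950 g
lactose: 3.13 g/L × 3.99 L = 12.489 g
L-asparagine monohydrate: 11.1 mmol/L × 150.13 g/mol × 3.99 L ÷ 1000 = 6.649 g

sodium chloride 109.725 g; mannitol 87.950 g; lactose 12.489 g; L-asparagine monohydrate 6.649 g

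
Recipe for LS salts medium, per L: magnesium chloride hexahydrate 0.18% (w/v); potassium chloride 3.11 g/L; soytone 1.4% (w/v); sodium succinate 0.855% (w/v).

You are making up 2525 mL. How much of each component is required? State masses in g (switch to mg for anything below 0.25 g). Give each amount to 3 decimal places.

Target volume = 2525 mL = 2.525 L.
magnesium chloride hexahydrate: 0.18% w/v = 1.8 g/L → 1.8 × 2.525 L = 4.545 g
potassium chloride: 3.11 g/L × 2.525 L = 7.853 g
soytone: 1.4 g per 100 mL × 2525 mL ÷ 100 = 35.350 g
sodium succinate: 0.855 g per 100 mL × 2525 mL ÷ 100 = 21.589 g

magnesium chloride hexahydrate 4.545 g; potassium chloride 7.853 g; soytone 35.350 g; sodium succinate 21.589 g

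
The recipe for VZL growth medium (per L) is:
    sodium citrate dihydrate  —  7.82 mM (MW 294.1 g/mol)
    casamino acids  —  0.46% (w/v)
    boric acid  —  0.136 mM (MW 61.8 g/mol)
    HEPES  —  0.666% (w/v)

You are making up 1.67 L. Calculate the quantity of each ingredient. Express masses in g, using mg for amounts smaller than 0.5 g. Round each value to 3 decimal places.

Working volume: 1.67 L.
sodium citrate dihydrate: 7.82 mmol/L × 294.1 g/mol × 1.67 L ÷ 1000 = 3.841 g
casamino acids: 0.46 g per 100 mL × 1670 mL ÷ 100 = 7.682 g
boric acid: 0.136 mmol/L × 61.8 mg/mmol × 1.67 L = 14.036 mg
HEPES: 0.666% w/v = 6.66 g/L → 6.66 × 1.67 L = 11.122 g

sodium citrate dihydrate 3.841 g; casamino acids 7.682 g; boric acid 14.036 mg; HEPES 11.122 g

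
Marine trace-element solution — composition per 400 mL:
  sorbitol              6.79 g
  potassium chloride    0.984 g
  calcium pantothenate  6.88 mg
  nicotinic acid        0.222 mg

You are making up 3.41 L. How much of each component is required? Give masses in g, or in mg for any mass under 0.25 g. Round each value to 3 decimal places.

Scale factor = 3410 mL / 400 mL = 8.525.
sorbitol: 6.79 g × (3410 mL / 400 mL) = 57.885 g
potassium chloride: 0.984 g × (3410 mL / 400 mL) = 8.389 g
calcium pantothenate: 6.88 mg × (3410 mL / 400 mL) = 58.652 mg
nicotinic acid: 0.222 mg × (3410 mL / 400 mL) = 1.893 mg

sorbitol 57.885 g; potassium chloride 8.389 g; calcium pantothenate 58.652 mg; nicotinic acid 1.893 mg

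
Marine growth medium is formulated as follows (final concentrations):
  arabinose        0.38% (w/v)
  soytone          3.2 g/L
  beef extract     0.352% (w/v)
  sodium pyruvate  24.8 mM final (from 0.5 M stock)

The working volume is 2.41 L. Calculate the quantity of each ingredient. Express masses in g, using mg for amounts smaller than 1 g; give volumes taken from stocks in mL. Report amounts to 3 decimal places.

arabinose 9.158 g; soytone 7.712 g; beef extract 8.483 g; sodium pyruvate 119.536 mL

Scale factor relative to 1 L: 2.41.
arabinose: 0.38 g per 100 mL × 2410 mL ÷ 100 = 9.158 g
soytone: 3.2 g/L × 2.41 L = 7.712 g
beef extract: 0.352% w/v = 3.52 g/L → 3.52 × 2.41 L = 8.483 g
sodium pyruvate: V = C2·V2/C1 = 24.8 mM × 2410 mL ÷ 500 mM = 119.536 mL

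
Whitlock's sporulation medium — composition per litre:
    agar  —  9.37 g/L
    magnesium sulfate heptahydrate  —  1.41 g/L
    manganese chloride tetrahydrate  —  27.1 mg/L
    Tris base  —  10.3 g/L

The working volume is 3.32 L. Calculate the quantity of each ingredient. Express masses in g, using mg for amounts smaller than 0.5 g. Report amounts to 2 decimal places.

Scale factor relative to 1 L: 3.32.
agar: 9.37 g/L × 3.32 L = 31.11 g
magnesium sulfate heptahydrate: 1.41 g/L × 3.32 L = 4.68 g
manganese chloride tetrahydrate: 27.1 mg/L × 3.32 L = 89.97 mg
Tris base: 10.3 g/L × 3.32 L = 34.20 g

agar 31.11 g; magnesium sulfate heptahydrate 4.68 g; manganese chloride tetrahydrate 89.97 mg; Tris base 34.20 g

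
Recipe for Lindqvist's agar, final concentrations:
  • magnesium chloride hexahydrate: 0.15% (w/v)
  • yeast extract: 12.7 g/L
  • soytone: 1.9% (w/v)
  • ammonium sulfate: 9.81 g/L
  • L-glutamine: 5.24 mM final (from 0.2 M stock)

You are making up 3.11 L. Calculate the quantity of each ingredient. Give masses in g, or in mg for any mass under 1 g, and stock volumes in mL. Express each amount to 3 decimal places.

Working volume: 3.11 L.
magnesium chloride hexahydrate: 0.15 g per 100 mL × 3110 mL ÷ 100 = 4.665 g
yeast extract: 12.7 g/L × 3.11 L = 39.497 g
soytone: 1.9% w/v = 19 g/L → 19 × 3.11 L = 59.090 g
ammonium sulfate: 9.81 g/L × 3.11 L = 30.509 g
L-glutamine: V = C2·V2/C1 = 5.24 mM × 3110 mL ÷ 200 mM = 81.482 mL

magnesium chloride hexahydrate 4.665 g; yeast extract 39.497 g; soytone 59.090 g; ammonium sulfate 30.509 g; L-glutamine 81.482 mL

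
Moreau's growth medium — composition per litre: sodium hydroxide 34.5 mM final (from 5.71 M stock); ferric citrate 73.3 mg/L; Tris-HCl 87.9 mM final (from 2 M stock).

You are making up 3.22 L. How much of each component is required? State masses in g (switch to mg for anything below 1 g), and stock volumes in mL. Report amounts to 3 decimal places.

sodium hydroxide 19.455 mL; ferric citrate 236.026 mg; Tris-HCl 141.519 mL

Scale factor relative to 1 L: 3.22.
sodium hydroxide: V = C2·V2/C1 = 34.5 mM × 3220 mL ÷ 5710 mM = 19.455 mL
ferric citrate: 73.3 mg/L × 3.22 L = 236.026 mg
Tris-HCl: V = C2·V2/C1 = 87.9 mM × 3220 mL ÷ 2000 mM = 141.519 mL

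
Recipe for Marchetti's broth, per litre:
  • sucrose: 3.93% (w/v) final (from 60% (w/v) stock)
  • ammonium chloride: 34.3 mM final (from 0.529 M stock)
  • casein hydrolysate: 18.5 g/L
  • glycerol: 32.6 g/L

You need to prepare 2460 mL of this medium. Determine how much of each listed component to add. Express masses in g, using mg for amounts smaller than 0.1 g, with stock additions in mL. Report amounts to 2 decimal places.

sucrose 161.13 mL; ammonium chloride 159.50 mL; casein hydrolysate 45.51 g; glycerol 80.20 g

Scale factor relative to 1 L: 2.46.
sucrose: V = C2·V2/C1 = 3.93% ÷ 60% × 2460 mL = 161.13 mL
ammonium chloride: C1V1 = C2V2 → 34.3 mM × 2460 mL ÷ 529 mM = 159.50 mL
casein hydrolysate: 18.5 g/L × 2.46 L = 45.51 g
glycerol: 32.6 g/L × 2.46 L = 80.20 g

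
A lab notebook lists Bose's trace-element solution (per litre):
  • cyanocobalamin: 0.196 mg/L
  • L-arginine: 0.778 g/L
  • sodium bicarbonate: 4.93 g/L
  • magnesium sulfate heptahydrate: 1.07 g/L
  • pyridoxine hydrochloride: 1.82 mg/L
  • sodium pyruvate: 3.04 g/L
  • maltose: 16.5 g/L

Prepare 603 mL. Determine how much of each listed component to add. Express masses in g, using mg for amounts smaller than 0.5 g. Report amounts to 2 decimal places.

Working volume: 603 mL = 0.603 L.
cyanocobalamin: 0.196 mg/L × 0.603 L = 0.12 mg
L-arginine: 0.778 g/L × 0.603 L = 0.469134 g = 469.13 mg
sodium bicarbonate: 4.93 g/L × 0.603 L = 2.97 g
magnesium sulfate heptahydrate: 1.07 g/L × 0.603 L = 0.65 g
pyridoxine hydrochloride: 1.82 mg/L × 0.603 L = 1.10 mg
sodium pyruvate: 3.04 g/L × 0.603 L = 1.83 g
maltose: 16.5 g/L × 0.603 L = 9.95 g

cyanocobalamin 0.12 mg; L-arginine 469.13 mg; sodium bicarbonate 2.97 g; magnesium sulfate heptahydrate 0.65 g; pyridoxine hydrochloride 1.10 mg; sodium pyruvate 1.83 g; maltose 9.95 g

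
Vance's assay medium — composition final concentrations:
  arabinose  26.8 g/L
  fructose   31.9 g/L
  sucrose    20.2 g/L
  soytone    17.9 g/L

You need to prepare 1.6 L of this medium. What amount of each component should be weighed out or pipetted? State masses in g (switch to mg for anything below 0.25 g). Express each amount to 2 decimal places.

arabinose 42.88 g; fructose 51.04 g; sucrose 32.32 g; soytone 28.64 g

Working volume: 1.6 L.
arabinose: 26.8 g/L × 1.6 L = 42.88 g
fructose: 31.9 g/L × 1.6 L = 51.04 g
sucrose: 20.2 g/L × 1.6 L = 32.32 g
soytone: 17.9 g/L × 1.6 L = 28.64 g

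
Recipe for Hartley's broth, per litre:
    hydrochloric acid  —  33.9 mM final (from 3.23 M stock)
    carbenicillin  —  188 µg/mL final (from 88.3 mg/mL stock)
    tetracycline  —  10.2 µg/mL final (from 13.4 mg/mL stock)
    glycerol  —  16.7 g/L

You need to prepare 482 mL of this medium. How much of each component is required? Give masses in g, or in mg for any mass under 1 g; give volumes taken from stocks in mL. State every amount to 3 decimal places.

hydrochloric acid 5.059 mL; carbenicillin 1.026 mL; tetracycline 0.367 mL; glycerol 8.049 g

Working volume: 482 mL = 0.482 L.
hydrochloric acid: C1V1 = C2V2 → 33.9 mM × 482 mL ÷ 3230 mM = 5.059 mL
carbenicillin: C1V1 = C2V2 → 188 µg/mL × 482 mL ÷ 88300 µg/mL = 1.026 mL
tetracycline: dilute stock: 10.2 µg/mL × 482 mL ÷ 13400 µg/mL = 0.367 mL
glycerol: 16.7 g/L × 0.482 L = 8.049 g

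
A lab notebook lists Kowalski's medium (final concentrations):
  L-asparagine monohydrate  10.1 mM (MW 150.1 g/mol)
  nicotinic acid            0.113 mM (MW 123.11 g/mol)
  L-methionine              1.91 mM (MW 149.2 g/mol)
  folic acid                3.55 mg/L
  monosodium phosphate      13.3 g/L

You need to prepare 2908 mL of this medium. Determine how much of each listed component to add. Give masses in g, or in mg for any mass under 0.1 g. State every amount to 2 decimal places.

Working volume: 2908 mL = 2.908 L.
L-asparagine monohydrate: 10.1 mmol/L × 150.1 g/mol × 2.908 L ÷ 1000 = 4.41 g
nicotinic acid: 0.113 mmol/L × 123.11 mg/mmol × 2.908 L = 40.45 mg
L-methionine: 1.91 mmol/L × 149.2 g/mol × 2.908 L ÷ 1000 = 0.83 g
folic acid: 3.55 mg/L × 2.908 L = 10.32 mg
monosodium phosphate: 13.3 g/L × 2.908 L = 38.68 g

L-asparagine monohydrate 4.41 g; nicotinic acid 40.45 mg; L-methionine 0.83 g; folic acid 10.32 mg; monosodium phosphate 38.68 g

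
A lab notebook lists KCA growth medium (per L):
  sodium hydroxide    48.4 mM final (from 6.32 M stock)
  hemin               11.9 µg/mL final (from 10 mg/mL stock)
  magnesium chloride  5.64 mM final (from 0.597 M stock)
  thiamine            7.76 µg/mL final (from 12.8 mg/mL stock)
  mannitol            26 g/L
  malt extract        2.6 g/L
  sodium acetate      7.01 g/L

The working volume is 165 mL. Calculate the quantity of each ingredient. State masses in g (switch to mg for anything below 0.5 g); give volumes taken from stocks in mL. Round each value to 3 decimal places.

sodium hydroxide 1.264 mL; hemin 0.196 mL; magnesium chloride 1.559 mL; thiamine 0.100 mL; mannitol 4.290 g; malt extract 429.000 mg; sodium acetate 1.157 g

Target volume = 165 mL = 0.165 L.
sodium hydroxide: C1V1 = C2V2 → 48.4 mM × 165 mL ÷ 6320 mM = 1.264 mL
hemin: dilute stock: 11.9 µg/mL × 165 mL ÷ 10000 µg/mL = 0.196 mL
magnesium chloride: dilute stock: 5.64 mM × 165 mL ÷ 597 mM = 1.559 mL
thiamine: C1V1 = C2V2 → 7.76 µg/mL × 165 mL ÷ 12800 µg/mL = 0.100 mL
mannitol: 26 g/L × 0.165 L = 4.290 g
malt extract: 2.6 g/L × 0.165 L = 0.429 g = 429.000 mg
sodium acetate: 7.01 g/L × 0.165 L = 1.157 g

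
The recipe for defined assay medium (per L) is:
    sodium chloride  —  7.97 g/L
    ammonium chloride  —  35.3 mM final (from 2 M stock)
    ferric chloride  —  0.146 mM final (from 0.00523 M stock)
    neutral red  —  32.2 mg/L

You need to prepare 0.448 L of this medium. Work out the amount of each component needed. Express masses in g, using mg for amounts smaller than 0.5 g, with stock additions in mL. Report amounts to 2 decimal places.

Scale factor relative to 1 L: 0.448.
sodium chloride: 7.97 g/L × 0.448 L = 3.57 g
ammonium chloride: C1V1 = C2V2 → 35.3 mM × 448 mL ÷ 2000 mM = 7.91 mL
ferric chloride: V = C2·V2/C1 = 0.146 mM × 448 mL ÷ 5.23 mM = 12.51 mL
neutral red: 32.2 mg/L × 0.448 L = 14.43 mg

sodium chloride 3.57 g; ammonium chloride 7.91 mL; ferric chloride 12.51 mL; neutral red 14.43 mg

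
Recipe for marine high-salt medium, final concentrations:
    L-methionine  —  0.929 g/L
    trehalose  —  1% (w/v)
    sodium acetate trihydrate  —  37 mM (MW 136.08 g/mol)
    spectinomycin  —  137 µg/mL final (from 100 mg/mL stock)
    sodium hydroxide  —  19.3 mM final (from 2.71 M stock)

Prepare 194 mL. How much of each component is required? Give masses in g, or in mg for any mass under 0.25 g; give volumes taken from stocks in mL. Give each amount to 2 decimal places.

Scale factor relative to 1 L: 0.194.
L-methionine: 0.929 g/L × 0.194 L = 0.180226 g = 180.23 mg
trehalose: 1% w/v = 10 g/L → 10 × 0.194 L = 1.94 g
sodium acetate trihydrate: 37 mmol/L × 136.08 g/mol × 0.194 L ÷ 1000 = 0.98 g
spectinomycin: V = C2·V2/C1 = 137 µg/mL × 194 mL ÷ 100000 µg/mL = 0.27 mL
sodium hydroxide: C1V1 = C2V2 → 19.3 mM × 194 mL ÷ 2710 mM = 1.38 mL

L-methionine 180.23 mg; trehalose 1.94 g; sodium acetate trihydrate 0.98 g; spectinomycin 0.27 mL; sodium hydroxide 1.38 mL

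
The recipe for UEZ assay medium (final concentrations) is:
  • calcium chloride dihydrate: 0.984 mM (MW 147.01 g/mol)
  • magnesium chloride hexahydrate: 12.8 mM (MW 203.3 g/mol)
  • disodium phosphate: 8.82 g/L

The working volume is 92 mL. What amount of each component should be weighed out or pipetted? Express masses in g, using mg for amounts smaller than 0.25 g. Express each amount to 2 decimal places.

Scale factor relative to 1 L: 0.092.
calcium chloride dihydrate: 0.984 mmol/L × 147.01 mg/mmol × 0.092 L = 13.31 mg
magnesium chloride hexahydrate: 12.8 mmol/L × 203.3 mg/mmol × 0.092 L = 239.41 mg
disodium phosphate: 8.82 g/L × 0.092 L = 0.81 g

calcium chloride dihydrate 13.31 mg; magnesium chloride hexahydrate 239.41 mg; disodium phosphate 0.81 g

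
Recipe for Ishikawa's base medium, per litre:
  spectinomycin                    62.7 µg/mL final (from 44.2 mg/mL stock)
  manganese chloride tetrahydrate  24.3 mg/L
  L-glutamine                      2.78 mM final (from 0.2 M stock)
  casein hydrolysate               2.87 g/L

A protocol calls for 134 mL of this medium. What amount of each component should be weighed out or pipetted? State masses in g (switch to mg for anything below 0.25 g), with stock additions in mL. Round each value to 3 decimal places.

Scale factor relative to 1 L: 0.134.
spectinomycin: V = C2·V2/C1 = 62.7 µg/mL × 134 mL ÷ 44200 µg/mL = 0.190 mL
manganese chloride tetrahydrate: 24.3 mg/L × 0.134 L = 3.256 mg
L-glutamine: dilute stock: 2.78 mM × 134 mL ÷ 200 mM = 1.863 mL
casein hydrolysate: 2.87 g/L × 0.134 L = 0.385 g

spectinomycin 0.190 mL; manganese chloride tetrahydrate 3.256 mg; L-glutamine 1.863 mL; casein hydrolysate 0.385 g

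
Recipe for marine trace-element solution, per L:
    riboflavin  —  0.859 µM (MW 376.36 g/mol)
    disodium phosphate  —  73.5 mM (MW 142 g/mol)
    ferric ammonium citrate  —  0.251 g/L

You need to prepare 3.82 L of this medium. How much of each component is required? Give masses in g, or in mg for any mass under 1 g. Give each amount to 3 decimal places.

Working volume: 3.82 L.
riboflavin: 0.859 µmol/L × 376.36 g/mol × 3.82 L ÷ 1000 = 1.235 mg
disodium phosphate: 73.5 mmol/L × 142 g/mol × 3.82 L ÷ 1000 = 39.869 g
ferric ammonium citrate: 0.251 g/L × 3.82 L = 0.95882 g = 958.820 mg

riboflavin 1.235 mg; disodium phosphate 39.869 g; ferric ammonium citrate 958.820 mg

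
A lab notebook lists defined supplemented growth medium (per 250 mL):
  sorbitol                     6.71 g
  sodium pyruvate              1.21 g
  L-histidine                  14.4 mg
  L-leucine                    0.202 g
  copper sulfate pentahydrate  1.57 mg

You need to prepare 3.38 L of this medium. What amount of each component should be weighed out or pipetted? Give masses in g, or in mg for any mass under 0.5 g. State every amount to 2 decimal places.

sorbitol 90.72 g; sodium pyruvate 16.36 g; L-histidine 194.69 mg; L-leucine 2.73 g; copper sulfate pentahydrate 21.23 mg

Ratio of target to recipe volume: 3380 / 250 = 13.52.
sorbitol: 6.71 g × (3380 mL / 250 mL) = 90.72 g
sodium pyruvate: 1.21 g × (3380 mL / 250 mL) = 16.36 g
L-histidine: 14.4 mg × (3380 mL / 250 mL) = 194.69 mg
L-leucine: 0.202 g × (3380 mL / 250 mL) = 2.73 g
copper sulfate pentahydrate: 1.57 mg × (3380 mL / 250 mL) = 21.23 mg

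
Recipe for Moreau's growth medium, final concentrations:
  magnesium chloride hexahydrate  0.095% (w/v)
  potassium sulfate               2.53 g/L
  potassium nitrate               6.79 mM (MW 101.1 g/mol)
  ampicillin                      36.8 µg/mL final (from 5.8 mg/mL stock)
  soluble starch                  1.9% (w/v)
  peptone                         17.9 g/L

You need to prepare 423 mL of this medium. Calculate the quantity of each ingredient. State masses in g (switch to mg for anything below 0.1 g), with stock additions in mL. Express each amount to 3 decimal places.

magnesium chloride hexahydrate 0.402 g; potassium sulfate 1.070 g; potassium nitrate 0.290 g; ampicillin 2.684 mL; soluble starch 8.037 g; peptone 7.572 g

Working volume: 423 mL = 0.423 L.
magnesium chloride hexahydrate: 0.095% w/v = 0.95 g/L → 0.95 × 0.423 L = 0.402 g
potassium sulfate: 2.53 g/L × 0.423 L = 1.070 g
potassium nitrate: 6.79 mmol/L × 101.1 g/mol × 0.423 L ÷ 1000 = 0.290 g
ampicillin: dilute stock: 36.8 µg/mL × 423 mL ÷ 5800 µg/mL = 2.684 mL
soluble starch: 1.9% w/v = 19 g/L → 19 × 0.423 L = 8.037 g
peptone: 17.9 g/L × 0.423 L = 7.572 g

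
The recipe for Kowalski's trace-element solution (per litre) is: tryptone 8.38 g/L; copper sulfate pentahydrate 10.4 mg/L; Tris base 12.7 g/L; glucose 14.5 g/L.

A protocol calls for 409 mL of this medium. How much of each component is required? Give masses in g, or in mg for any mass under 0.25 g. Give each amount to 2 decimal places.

tryptone 3.43 g; copper sulfate pentahydrate 4.25 mg; Tris base 5.19 g; glucose 5.93 g

Target volume = 409 mL = 0.409 L.
tryptone: 8.38 g/L × 0.409 L = 3.43 g
copper sulfate pentahydrate: 10.4 mg/L × 0.409 L = 4.25 mg
Tris base: 12.7 g/L × 0.409 L = 5.19 g
glucose: 14.5 g/L × 0.409 L = 5.93 g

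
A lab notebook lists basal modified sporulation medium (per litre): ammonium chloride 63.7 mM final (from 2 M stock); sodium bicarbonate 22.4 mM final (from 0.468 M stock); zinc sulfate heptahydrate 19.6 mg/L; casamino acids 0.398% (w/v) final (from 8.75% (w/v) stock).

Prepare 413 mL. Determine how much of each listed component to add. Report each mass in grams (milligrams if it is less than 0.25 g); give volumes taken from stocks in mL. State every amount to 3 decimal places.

Scale factor relative to 1 L: 0.413.
ammonium chloride: dilute stock: 63.7 mM × 413 mL ÷ 2000 mM = 13.154 mL
sodium bicarbonate: dilute stock: 22.4 mM × 413 mL ÷ 468 mM = 19.768 mL
zinc sulfate heptahydrate: 19.6 mg/L × 0.413 L = 8.095 mg
casamino acids: dilute stock: 0.398% ÷ 8.75% × 413 mL = 18.786 mL

ammonium chloride 13.154 mL; sodium bicarbonate 19.768 mL; zinc sulfate heptahydrate 8.095 mg; casamino acids 18.786 mL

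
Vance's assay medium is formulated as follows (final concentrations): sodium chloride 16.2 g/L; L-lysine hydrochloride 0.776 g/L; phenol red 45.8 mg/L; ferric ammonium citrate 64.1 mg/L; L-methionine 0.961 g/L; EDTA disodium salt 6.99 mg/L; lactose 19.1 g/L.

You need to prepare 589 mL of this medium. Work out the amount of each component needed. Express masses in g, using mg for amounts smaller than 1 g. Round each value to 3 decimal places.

Scale factor relative to 1 L: 0.589.
sodium chloride: 16.2 g/L × 0.589 L = 9.542 g
L-lysine hydrochloride: 0.776 g/L × 0.589 L = 0.457064 g = 457.064 mg
phenol red: 45.8 mg/L × 0.589 L = 26.976 mg
ferric ammonium citrate: 64.1 mg/L × 0.589 L = 37.755 mg
L-methionine: 0.961 g/L × 0.589 L = 0.566029 g = 566.029 mg
EDTA disodium salt: 6.99 mg/L × 0.589 L = 4.117 mg
lactose: 19.1 g/L × 0.589 L = 11.250 g

sodium chloride 9.542 g; L-lysine hydrochloride 457.064 mg; phenol red 26.976 mg; ferric ammonium citrate 37.755 mg; L-methionine 566.029 mg; EDTA disodium salt 4.117 mg; lactose 11.250 g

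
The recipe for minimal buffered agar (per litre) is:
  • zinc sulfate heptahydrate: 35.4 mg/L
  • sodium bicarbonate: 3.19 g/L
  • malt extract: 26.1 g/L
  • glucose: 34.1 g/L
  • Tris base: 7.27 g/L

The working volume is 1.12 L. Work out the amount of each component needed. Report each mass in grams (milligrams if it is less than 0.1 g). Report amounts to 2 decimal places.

Scale factor relative to 1 L: 1.12.
zinc sulfate heptahydrate: 35.4 mg/L × 1.12 L = 39.65 mg
sodium bicarbonate: 3.19 g/L × 1.12 L = 3.57 g
malt extract: 26.1 g/L × 1.12 L = 29.23 g
glucose: 34.1 g/L × 1.12 L = 38.19 g
Tris base: 7.27 g/L × 1.12 L = 8.14 g

zinc sulfate heptahydrate 39.65 mg; sodium bicarbonate 3.57 g; malt extract 29.23 g; glucose 38.19 g; Tris base 8.14 g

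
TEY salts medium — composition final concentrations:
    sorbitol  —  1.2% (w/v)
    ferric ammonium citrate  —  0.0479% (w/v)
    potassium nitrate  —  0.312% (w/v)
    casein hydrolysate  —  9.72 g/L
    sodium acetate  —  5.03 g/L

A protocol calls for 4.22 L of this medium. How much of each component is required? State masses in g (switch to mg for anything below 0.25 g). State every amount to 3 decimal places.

Working volume: 4.22 L.
sorbitol: 1.2% w/v = 12 g/L → 12 × 4.22 L = 50.640 g
ferric ammonium citrate: 0.0479 g per 100 mL × 4220 mL ÷ 100 = 2.021 g
potassium nitrate: 0.312 g per 100 mL × 4220 mL ÷ 100 = 13.166 g
casein hydrolysate: 9.72 g/L × 4.22 L = 41.018 g
sodium acetate: 5.03 g/L × 4.22 L = 21.227 g

sorbitol 50.640 g; ferric ammonium citrate 2.021 g; potassium nitrate 13.166 g; casein hydrolysate 41.018 g; sodium acetate 21.227 g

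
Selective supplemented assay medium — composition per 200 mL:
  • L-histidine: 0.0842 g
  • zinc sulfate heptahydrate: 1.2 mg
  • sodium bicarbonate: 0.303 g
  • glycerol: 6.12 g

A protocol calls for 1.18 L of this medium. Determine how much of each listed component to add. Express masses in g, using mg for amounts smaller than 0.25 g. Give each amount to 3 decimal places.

L-histidine 0.497 g; zinc sulfate heptahydrate 7.080 mg; sodium bicarbonate 1.788 g; glycerol 36.108 g

Scale factor = 1180 mL / 200 mL = 5.9.
L-histidine: 0.0842 g × (1180 mL / 200 mL) = 0.497 g
zinc sulfate heptahydrate: 1.2 mg × (1180 mL / 200 mL) = 7.080 mg
sodium bicarbonate: 0.303 g × (1180 mL / 200 mL) = 1.788 g
glycerol: 6.12 g × (1180 mL / 200 mL) = 36.108 g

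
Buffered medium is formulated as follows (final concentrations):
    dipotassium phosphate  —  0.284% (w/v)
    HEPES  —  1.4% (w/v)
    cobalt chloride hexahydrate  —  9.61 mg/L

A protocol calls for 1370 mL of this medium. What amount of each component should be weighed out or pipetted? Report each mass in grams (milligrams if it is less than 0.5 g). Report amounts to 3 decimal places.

dipotassium phosphate 3.891 g; HEPES 19.180 g; cobalt chloride hexahydrate 13.166 mg

Target volume = 1370 mL = 1.37 L.
dipotassium phosphate: 0.284% w/v = 2.84 g/L → 2.84 × 1.37 L = 3.891 g
HEPES: 1.4% w/v = 14 g/L → 14 × 1.37 L = 19.180 g
cobalt chloride hexahydrate: 9.61 mg/L × 1.37 L = 13.166 mg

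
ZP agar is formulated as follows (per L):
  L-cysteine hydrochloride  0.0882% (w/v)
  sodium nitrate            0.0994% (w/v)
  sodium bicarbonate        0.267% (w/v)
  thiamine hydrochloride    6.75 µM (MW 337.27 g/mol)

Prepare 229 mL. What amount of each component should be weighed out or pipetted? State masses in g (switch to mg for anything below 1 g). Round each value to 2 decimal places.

L-cysteine hydrochloride 201.98 mg; sodium nitrate 227.63 mg; sodium bicarbonate 611.43 mg; thiamine hydrochloride 0.52 mg

Scale factor relative to 1 L: 0.229.
L-cysteine hydrochloride: 0.0882% w/v = 0.882 g/L → 0.882 × 0.229 L = 0.201978 g = 201.98 mg
sodium nitrate: 0.0994 g per 100 mL × 229 mL ÷ 100 = 0.227626 g = 227.63 mg
sodium bicarbonate: 0.267% w/v = 2.67 g/L → 2.67 × 0.229 L = 0.61143 g = 611.43 mg
thiamine hydrochloride: 6.75 µmol/L × 337.27 g/mol × 0.229 L ÷ 1000 = 0.52 mg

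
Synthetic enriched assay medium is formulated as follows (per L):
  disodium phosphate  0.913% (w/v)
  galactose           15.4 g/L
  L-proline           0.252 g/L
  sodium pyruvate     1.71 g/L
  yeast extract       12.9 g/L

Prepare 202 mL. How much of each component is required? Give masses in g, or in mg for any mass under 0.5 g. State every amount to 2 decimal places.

Scale factor relative to 1 L: 0.202.
disodium phosphate: 0.913 g per 100 mL × 202 mL ÷ 100 = 1.84 g
galactose: 15.4 g/L × 0.202 L = 3.11 g
L-proline: 0.252 g/L × 0.202 L = 0.050904 g = 50.90 mg
sodium pyruvate: 1.71 g/L × 0.202 L = 0.34542 g = 345.42 mg
yeast extract: 12.9 g/L × 0.202 L = 2.61 g

disodium phosphate 1.84 g; galactose 3.11 g; L-proline 50.90 mg; sodium pyruvate 345.42 mg; yeast extract 2.61 g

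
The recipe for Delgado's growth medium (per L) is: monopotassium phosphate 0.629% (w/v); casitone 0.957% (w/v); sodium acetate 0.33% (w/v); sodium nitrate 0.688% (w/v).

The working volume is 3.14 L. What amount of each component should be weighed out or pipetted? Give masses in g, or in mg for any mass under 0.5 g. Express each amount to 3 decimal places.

Scale factor relative to 1 L: 3.14.
monopotassium phosphate: 0.629% w/v = 6.29 g/L → 6.29 × 3.14 L = 19.751 g
casitone: 0.957 g per 100 mL × 3140 mL ÷ 100 = 30.050 g
sodium acetate: 0.33% w/v = 3.3 g/L → 3.3 × 3.14 L = 10.362 g
sodium nitrate: 0.688 g per 100 mL × 3140 mL ÷ 100 = 21.603 g

monopotassium phosphate 19.751 g; casitone 30.050 g; sodium acetate 10.362 g; sodium nitrate 21.603 g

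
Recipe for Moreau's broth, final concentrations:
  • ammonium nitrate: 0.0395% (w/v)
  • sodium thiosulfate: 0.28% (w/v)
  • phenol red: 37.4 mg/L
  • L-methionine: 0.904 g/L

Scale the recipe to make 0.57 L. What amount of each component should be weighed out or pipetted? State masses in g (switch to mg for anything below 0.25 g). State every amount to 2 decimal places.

ammonium nitrate 225.15 mg; sodium thiosulfate 1.60 g; phenol red 21.32 mg; L-methionine 0.52 g

Scale factor relative to 1 L: 0.57.
ammonium nitrate: 0.0395% w/v = 0.395 g/L → 0.395 × 0.57 L = 0.22515 g = 225.15 mg
sodium thiosulfate: 0.28% w/v = 2.8 g/L → 2.8 × 0.57 L = 1.60 g
phenol red: 37.4 mg/L × 0.57 L = 21.32 mg
L-methionine: 0.904 g/L × 0.57 L = 0.52 g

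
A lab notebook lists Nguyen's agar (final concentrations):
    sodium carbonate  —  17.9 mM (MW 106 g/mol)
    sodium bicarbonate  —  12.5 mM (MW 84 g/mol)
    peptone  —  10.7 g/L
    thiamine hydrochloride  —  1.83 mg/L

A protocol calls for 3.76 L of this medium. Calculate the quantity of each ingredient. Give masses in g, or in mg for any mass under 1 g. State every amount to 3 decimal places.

sodium carbonate 7.134 g; sodium bicarbonate 3.948 g; peptone 40.232 g; thiamine hydrochloride 6.881 mg

Scale factor relative to 1 L: 3.76.
sodium carbonate: 17.9 mmol/L × 106 g/mol × 3.76 L ÷ 1000 = 7.134 g
sodium bicarbonate: 12.5 mmol/L × 84 g/mol × 3.76 L ÷ 1000 = 3.948 g
peptone: 10.7 g/L × 3.76 L = 40.232 g
thiamine hydrochloride: 1.83 mg/L × 3.76 L = 6.881 mg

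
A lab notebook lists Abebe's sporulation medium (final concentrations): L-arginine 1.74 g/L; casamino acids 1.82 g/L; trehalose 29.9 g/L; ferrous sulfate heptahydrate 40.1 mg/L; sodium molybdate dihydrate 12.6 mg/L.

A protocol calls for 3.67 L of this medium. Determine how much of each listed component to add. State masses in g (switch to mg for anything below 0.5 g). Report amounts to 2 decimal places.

Scale factor relative to 1 L: 3.67.
L-arginine: 1.74 g/L × 3.67 L = 6.39 g
casamino acids: 1.82 g/L × 3.67 L = 6.68 g
trehalose: 29.9 g/L × 3.67 L = 109.73 g
ferrous sulfate heptahydrate: 40.1 mg/L × 3.67 L = 147.17 mg
sodium molybdate dihydrate: 12.6 mg/L × 3.67 L = 46.24 mg

L-arginine 6.39 g; casamino acids 6.68 g; trehalose 109.73 g; ferrous sulfate heptahydrate 147.17 mg; sodium molybdate dihydrate 46.24 mg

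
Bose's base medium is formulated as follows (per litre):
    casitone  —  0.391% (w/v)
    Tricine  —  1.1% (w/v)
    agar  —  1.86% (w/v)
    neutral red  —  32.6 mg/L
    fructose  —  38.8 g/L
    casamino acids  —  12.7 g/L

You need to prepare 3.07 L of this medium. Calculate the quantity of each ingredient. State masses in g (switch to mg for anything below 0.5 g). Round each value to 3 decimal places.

Scale factor relative to 1 L: 3.07.
casitone: 0.391 g per 100 mL × 3070 mL ÷ 100 = 12.004 g
Tricine: 1.1 g per 100 mL × 3070 mL ÷ 100 = 33.770 g
agar: 1.86 g per 100 mL × 3070 mL ÷ 100 = 57.102 g
neutral red: 32.6 mg/L × 3.07 L = 100.082 mg
fructose: 38.8 g/L × 3.07 L = 119.116 g
casamino acids: 12.7 g/L × 3.07 L = 38.989 g

casitone 12.004 g; Tricine 33.770 g; agar 57.102 g; neutral red 100.082 mg; fructose 119.116 g; casamino acids 38.989 g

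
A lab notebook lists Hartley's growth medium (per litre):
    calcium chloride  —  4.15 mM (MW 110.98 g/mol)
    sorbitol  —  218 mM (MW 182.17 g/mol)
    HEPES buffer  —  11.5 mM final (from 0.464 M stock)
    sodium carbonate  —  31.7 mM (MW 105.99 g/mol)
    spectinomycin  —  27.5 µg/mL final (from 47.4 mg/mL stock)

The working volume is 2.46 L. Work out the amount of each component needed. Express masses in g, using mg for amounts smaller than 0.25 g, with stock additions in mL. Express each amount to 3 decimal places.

Working volume: 2.46 L.
calcium chloride: 4.15 mmol/L × 110.98 g/mol × 2.46 L ÷ 1000 = 1.133 g
sorbitol: 218 mmol/L × 182.17 g/mol × 2.46 L ÷ 1000 = 97.694 g
HEPES buffer: C1V1 = C2V2 → 11.5 mM × 2460 mL ÷ 464 mM = 60.970 mL
sodium carbonate: 31.7 mmol/L × 105.99 g/mol × 2.46 L ÷ 1000 = 8.265 g
spectinomycin: C1V1 = C2V2 → 27.5 µg/mL × 2460 mL ÷ 47400 µg/mL = 1.427 mL

calcium chloride 1.133 g; sorbitol 97.694 g; HEPES buffer 60.970 mL; sodium carbonate 8.265 g; spectinomycin 1.427 mL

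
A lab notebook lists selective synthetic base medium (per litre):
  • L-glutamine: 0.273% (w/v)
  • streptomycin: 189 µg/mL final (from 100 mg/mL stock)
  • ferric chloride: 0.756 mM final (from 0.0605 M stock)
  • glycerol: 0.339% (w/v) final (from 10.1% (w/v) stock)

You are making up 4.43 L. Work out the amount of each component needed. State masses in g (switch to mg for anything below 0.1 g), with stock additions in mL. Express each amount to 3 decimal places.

L-glutamine 12.094 g; streptomycin 8.373 mL; ferric chloride 55.357 mL; glycerol 148.690 mL

Working volume: 4.43 L.
L-glutamine: 0.273% w/v = 2.73 g/L → 2.73 × 4.43 L = 12.094 g
streptomycin: dilute stock: 189 µg/mL × 4430 mL ÷ 100000 µg/mL = 8.373 mL
ferric chloride: C1V1 = C2V2 → 0.756 mM × 4430 mL ÷ 60.5 mM = 55.357 mL
glycerol: V = C2·V2/C1 = 0.339% ÷ 10.1% × 4430 mL = 148.690 mL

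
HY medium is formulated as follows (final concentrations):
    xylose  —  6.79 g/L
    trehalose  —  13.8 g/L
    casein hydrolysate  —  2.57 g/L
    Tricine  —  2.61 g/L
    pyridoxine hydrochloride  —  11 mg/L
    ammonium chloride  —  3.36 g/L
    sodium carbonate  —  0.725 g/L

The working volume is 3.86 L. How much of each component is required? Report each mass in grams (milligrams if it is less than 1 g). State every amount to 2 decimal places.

xylose 26.21 g; trehalose 53.27 g; casein hydrolysate 9.92 g; Tricine 10.07 g; pyridoxine hydrochloride 42.46 mg; ammonium chloride 12.97 g; sodium carbonate 2.80 g

Scale factor relative to 1 L: 3.86.
xylose: 6.79 g/L × 3.86 L = 26.21 g
trehalose: 13.8 g/L × 3.86 L = 53.27 g
casein hydrolysate: 2.57 g/L × 3.86 L = 9.92 g
Tricine: 2.61 g/L × 3.86 L = 10.07 g
pyridoxine hydrochloride: 11 mg/L × 3.86 L = 42.46 mg
ammonium chloride: 3.36 g/L × 3.86 L = 12.97 g
sodium carbonate: 0.725 g/L × 3.86 L = 2.80 g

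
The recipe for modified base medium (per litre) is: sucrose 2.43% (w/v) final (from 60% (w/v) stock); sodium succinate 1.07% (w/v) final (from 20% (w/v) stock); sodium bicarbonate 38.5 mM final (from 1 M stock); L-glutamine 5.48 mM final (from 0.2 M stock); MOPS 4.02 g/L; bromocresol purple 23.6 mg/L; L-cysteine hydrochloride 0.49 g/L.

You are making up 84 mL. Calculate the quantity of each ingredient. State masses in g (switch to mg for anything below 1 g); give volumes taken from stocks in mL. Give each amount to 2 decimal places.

sucrose 3.40 mL; sodium succinate 4.49 mL; sodium bicarbonate 3.23 mL; L-glutamine 2.30 mL; MOPS 337.68 mg; bromocresol purple 1.98 mg; L-cysteine hydrochloride 41.16 mg

Target volume = 84 mL = 0.084 L.
sucrose: V = C2·V2/C1 = 2.43% ÷ 60% × 84 mL = 3.40 mL
sodium succinate: V = C2·V2/C1 = 1.07% ÷ 20% × 84 mL = 4.49 mL
sodium bicarbonate: V = C2·V2/C1 = 38.5 mM × 84 mL ÷ 1000 mM = 3.23 mL
L-glutamine: C1V1 = C2V2 → 5.48 mM × 84 mL ÷ 200 mM = 2.30 mL
MOPS: 4.02 g/L × 0.084 L = 0.33768 g = 337.68 mg
bromocresol purple: 23.6 mg/L × 0.084 L = 1.98 mg
L-cysteine hydrochloride: 0.49 g/L × 0.084 L = 0.04116 g = 41.16 mg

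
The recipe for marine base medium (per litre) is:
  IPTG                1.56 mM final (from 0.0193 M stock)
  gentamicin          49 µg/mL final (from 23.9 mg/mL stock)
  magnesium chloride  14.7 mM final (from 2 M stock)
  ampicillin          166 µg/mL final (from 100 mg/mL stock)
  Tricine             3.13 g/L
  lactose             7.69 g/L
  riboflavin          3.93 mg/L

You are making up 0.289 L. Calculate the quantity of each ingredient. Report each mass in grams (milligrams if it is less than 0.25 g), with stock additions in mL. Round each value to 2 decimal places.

Scale factor relative to 1 L: 0.289.
IPTG: C1V1 = C2V2 → 1.56 mM × 289 mL ÷ 19.3 mM = 23.36 mL
gentamicin: dilute stock: 49 µg/mL × 289 mL ÷ 23900 µg/mL = 0.59 mL
magnesium chloride: V = C2·V2/C1 = 14.7 mM × 289 mL ÷ 2000 mM = 2.12 mL
ampicillin: V = C2·V2/C1 = 166 µg/mL × 289 mL ÷ 100000 µg/mL = 0.48 mL
Tricine: 3.13 g/L × 0.289 L = 0.90 g
lactose: 7.69 g/L × 0.289 L = 2.22 g
riboflavin: 3.93 mg/L × 0.289 L = 1.14 mg

IPTG 23.36 mL; gentamicin 0.59 mL; magnesium chloride 2.12 mL; ampicillin 0.48 mL; Tricine 0.90 g; lactose 2.22 g; riboflavin 1.14 mg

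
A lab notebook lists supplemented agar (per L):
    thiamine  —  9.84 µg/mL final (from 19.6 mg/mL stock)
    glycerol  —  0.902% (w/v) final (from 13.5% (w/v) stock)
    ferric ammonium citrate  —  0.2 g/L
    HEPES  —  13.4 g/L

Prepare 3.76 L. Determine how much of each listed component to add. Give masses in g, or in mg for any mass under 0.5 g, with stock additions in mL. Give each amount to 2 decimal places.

thiamine 1.89 mL; glycerol 251.22 mL; ferric ammonium citrate 0.75 g; HEPES 50.38 g

Working volume: 3.76 L.
thiamine: dilute stock: 9.84 µg/mL × 3760 mL ÷ 19600 µg/mL = 1.89 mL
glycerol: C1V1 = C2V2 → 0.902% ÷ 13.5% × 3760 mL = 251.22 mL
ferric ammonium citrate: 0.2 g/L × 3.76 L = 0.75 g
HEPES: 13.4 g/L × 3.76 L = 50.38 g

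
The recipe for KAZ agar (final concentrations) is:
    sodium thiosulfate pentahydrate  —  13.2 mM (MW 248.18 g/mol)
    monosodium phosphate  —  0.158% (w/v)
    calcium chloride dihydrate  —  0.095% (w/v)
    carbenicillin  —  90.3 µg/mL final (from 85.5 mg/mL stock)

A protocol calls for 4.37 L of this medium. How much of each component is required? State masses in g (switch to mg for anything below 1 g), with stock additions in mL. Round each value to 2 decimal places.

Working volume: 4.37 L.
sodium thiosulfate pentahydrate: 13.2 mmol/L × 248.18 g/mol × 4.37 L ÷ 1000 = 14.32 g
monosodium phosphate: 0.158% w/v = 1.58 g/L → 1.58 × 4.37 L = 6.90 g
calcium chloride dihydrate: 0.095% w/v = 0.95 g/L → 0.95 × 4.37 L = 4.15 g
carbenicillin: C1V1 = C2V2 → 90.3 µg/mL × 4370 mL ÷ 85500 µg/mL = 4.62 mL

sodium thiosulfate pentahydrate 14.32 g; monosodium phosphate 6.90 g; calcium chloride dihydrate 4.15 g; carbenicillin 4.62 mL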